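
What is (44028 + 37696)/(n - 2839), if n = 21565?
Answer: 40862/9363 ≈ 4.3642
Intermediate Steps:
(44028 + 37696)/(n - 2839) = (44028 + 37696)/(21565 - 2839) = 81724/18726 = 81724*(1/18726) = 40862/9363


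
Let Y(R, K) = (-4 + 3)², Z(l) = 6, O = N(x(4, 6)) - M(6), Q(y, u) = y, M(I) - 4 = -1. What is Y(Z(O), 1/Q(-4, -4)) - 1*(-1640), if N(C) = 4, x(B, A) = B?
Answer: 1641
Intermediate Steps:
M(I) = 3 (M(I) = 4 - 1 = 3)
O = 1 (O = 4 - 1*3 = 4 - 3 = 1)
Y(R, K) = 1 (Y(R, K) = (-1)² = 1)
Y(Z(O), 1/Q(-4, -4)) - 1*(-1640) = 1 - 1*(-1640) = 1 + 1640 = 1641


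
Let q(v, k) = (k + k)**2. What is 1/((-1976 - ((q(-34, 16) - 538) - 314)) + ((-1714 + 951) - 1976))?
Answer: -1/4887 ≈ -0.00020462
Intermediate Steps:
q(v, k) = 4*k**2 (q(v, k) = (2*k)**2 = 4*k**2)
1/((-1976 - ((q(-34, 16) - 538) - 314)) + ((-1714 + 951) - 1976)) = 1/((-1976 - ((4*16**2 - 538) - 314)) + ((-1714 + 951) - 1976)) = 1/((-1976 - ((4*256 - 538) - 314)) + (-763 - 1976)) = 1/((-1976 - ((1024 - 538) - 314)) - 2739) = 1/((-1976 - (486 - 314)) - 2739) = 1/((-1976 - 1*172) - 2739) = 1/((-1976 - 172) - 2739) = 1/(-2148 - 2739) = 1/(-4887) = -1/4887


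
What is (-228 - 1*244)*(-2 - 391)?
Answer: 185496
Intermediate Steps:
(-228 - 1*244)*(-2 - 391) = (-228 - 244)*(-393) = -472*(-393) = 185496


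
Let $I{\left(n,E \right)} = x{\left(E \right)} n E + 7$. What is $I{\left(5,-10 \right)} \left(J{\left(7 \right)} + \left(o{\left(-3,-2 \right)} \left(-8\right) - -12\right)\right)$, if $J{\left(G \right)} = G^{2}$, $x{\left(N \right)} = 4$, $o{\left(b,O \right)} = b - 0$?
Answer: $-16405$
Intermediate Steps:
$o{\left(b,O \right)} = b$ ($o{\left(b,O \right)} = b + 0 = b$)
$I{\left(n,E \right)} = 7 + 4 E n$ ($I{\left(n,E \right)} = 4 n E + 7 = 4 E n + 7 = 7 + 4 E n$)
$I{\left(5,-10 \right)} \left(J{\left(7 \right)} + \left(o{\left(-3,-2 \right)} \left(-8\right) - -12\right)\right) = \left(7 + 4 \left(-10\right) 5\right) \left(7^{2} - -36\right) = \left(7 - 200\right) \left(49 + \left(24 + 12\right)\right) = - 193 \left(49 + 36\right) = \left(-193\right) 85 = -16405$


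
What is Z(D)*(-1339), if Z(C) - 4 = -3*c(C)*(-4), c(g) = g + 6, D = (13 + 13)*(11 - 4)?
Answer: -3026140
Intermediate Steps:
D = 182 (D = 26*7 = 182)
c(g) = 6 + g
Z(C) = 76 + 12*C (Z(C) = 4 - 3*(6 + C)*(-4) = 4 + (-18 - 3*C)*(-4) = 4 + (72 + 12*C) = 76 + 12*C)
Z(D)*(-1339) = (76 + 12*182)*(-1339) = (76 + 2184)*(-1339) = 2260*(-1339) = -3026140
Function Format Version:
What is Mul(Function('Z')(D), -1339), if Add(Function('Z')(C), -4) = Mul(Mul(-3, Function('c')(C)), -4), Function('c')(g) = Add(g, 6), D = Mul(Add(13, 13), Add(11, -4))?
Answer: -3026140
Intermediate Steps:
D = 182 (D = Mul(26, 7) = 182)
Function('c')(g) = Add(6, g)
Function('Z')(C) = Add(76, Mul(12, C)) (Function('Z')(C) = Add(4, Mul(Mul(-3, Add(6, C)), -4)) = Add(4, Mul(Add(-18, Mul(-3, C)), -4)) = Add(4, Add(72, Mul(12, C))) = Add(76, Mul(12, C)))
Mul(Function('Z')(D), -1339) = Mul(Add(76, Mul(12, 182)), -1339) = Mul(Add(76, 2184), -1339) = Mul(2260, -1339) = -3026140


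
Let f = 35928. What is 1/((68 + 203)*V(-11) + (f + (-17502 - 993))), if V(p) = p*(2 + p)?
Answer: 1/44262 ≈ 2.2593e-5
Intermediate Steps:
1/((68 + 203)*V(-11) + (f + (-17502 - 993))) = 1/((68 + 203)*(-11*(2 - 11)) + (35928 + (-17502 - 993))) = 1/(271*(-11*(-9)) + (35928 - 18495)) = 1/(271*99 + 17433) = 1/(26829 + 17433) = 1/44262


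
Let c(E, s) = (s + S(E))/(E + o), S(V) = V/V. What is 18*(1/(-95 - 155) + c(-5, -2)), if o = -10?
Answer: 141/125 ≈ 1.1280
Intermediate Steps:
S(V) = 1
c(E, s) = (1 + s)/(-10 + E) (c(E, s) = (s + 1)/(E - 10) = (1 + s)/(-10 + E))
18*(1/(-95 - 155) + c(-5, -2)) = 18*(1/(-95 - 155) + (1 - 2)/(-10 - 5)) = 18*(1/(-250) - 1/(-15)) = 18*(-1/250 - 1/15*(-1)) = 18*(-1/250 + 1/15) = 18*(47/750) = 141/125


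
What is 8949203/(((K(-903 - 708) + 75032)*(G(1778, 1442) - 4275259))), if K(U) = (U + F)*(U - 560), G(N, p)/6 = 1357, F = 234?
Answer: -8949203/13076575779383 ≈ -6.8437e-7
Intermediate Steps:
G(N, p) = 8142 (G(N, p) = 6*1357 = 8142)
K(U) = (-560 + U)*(234 + U) (K(U) = (U + 234)*(U - 560) = (234 + U)*(-560 + U) = (-560 + U)*(234 + U))
8949203/(((K(-903 - 708) + 75032)*(G(1778, 1442) - 4275259))) = 8949203/((((-131040 + (-903 - 708)² - 326*(-903 - 708)) + 75032)*(8142 - 4275259))) = 8949203/((((-131040 + (-1611)² - 326*(-1611)) + 75032)*(-4267117))) = 8949203/((((-131040 + 2595321 + 525186) + 75032)*(-4267117))) = 8949203/(((2989467 + 75032)*(-4267117))) = 8949203/((3064499*(-4267117))) = 8949203/(-13076575779383) = 8949203*(-1/13076575779383) = -8949203/13076575779383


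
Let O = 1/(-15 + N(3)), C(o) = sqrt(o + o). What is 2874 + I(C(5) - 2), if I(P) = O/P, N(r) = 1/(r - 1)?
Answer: 250036/87 - sqrt(10)/87 ≈ 2873.9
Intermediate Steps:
N(r) = 1/(-1 + r)
C(o) = sqrt(2)*sqrt(o) (C(o) = sqrt(2*o) = sqrt(2)*sqrt(o))
O = -2/29 (O = 1/(-15 + 1/(-1 + 3)) = 1/(-15 + 1/2) = 1/(-29/2) = -2/29 ≈ -0.068966)
I(P) = -2/(29*P)
2874 + I(C(5) - 2) = 2874 - 2/(29*(sqrt(2)*sqrt(5) - 2)) = 2874 - 2/(29*(sqrt(10) - 2)) = 2874 - 2/(29*(-2 + sqrt(10)))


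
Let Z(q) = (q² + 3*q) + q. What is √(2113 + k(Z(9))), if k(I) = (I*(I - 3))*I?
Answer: 7*√31891 ≈ 1250.1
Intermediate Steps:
Z(q) = q² + 4*q
k(I) = I²*(-3 + I) (k(I) = (I*(-3 + I))*I = I²*(-3 + I))
√(2113 + k(Z(9))) = √(2113 + (9*(4 + 9))²*(-3 + 9*(4 + 9))) = √(2113 + (9*13)²*(-3 + 9*13)) = √(2113 + 117²*(-3 + 117)) = √(2113 + 13689*114) = √(2113 + 1560546) = √1562659 = 7*√31891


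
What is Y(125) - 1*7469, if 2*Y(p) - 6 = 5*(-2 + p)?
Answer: -14317/2 ≈ -7158.5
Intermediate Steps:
Y(p) = -2 + 5*p/2 (Y(p) = 3 + (5*(-2 + p))/2 = 3 + (-10 + 5*p)/2 = 3 + (-5 + 5*p/2) = -2 + 5*p/2)
Y(125) - 1*7469 = (-2 + (5/2)*125) - 1*7469 = (-2 + 625/2) - 7469 = 621/2 - 7469 = -14317/2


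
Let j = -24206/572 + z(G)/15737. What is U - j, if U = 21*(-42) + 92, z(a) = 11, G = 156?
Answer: -258858155/346214 ≈ -747.68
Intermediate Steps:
j = -14650905/346214 (j = -24206/572 + 11/15737 = -24206*1/572 + 11*(1/15737) = -931/22 + 11/15737 = -14650905/346214 ≈ -42.318)
U = -790 (U = -882 + 92 = -790)
U - j = -790 - 1*(-14650905/346214) = -790 + 14650905/346214 = -258858155/346214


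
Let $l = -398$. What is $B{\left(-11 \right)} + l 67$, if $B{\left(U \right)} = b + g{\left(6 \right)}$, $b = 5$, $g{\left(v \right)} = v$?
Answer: $-26655$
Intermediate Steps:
$B{\left(U \right)} = 11$ ($B{\left(U \right)} = 5 + 6 = 11$)
$B{\left(-11 \right)} + l 67 = 11 - 26666 = -26655$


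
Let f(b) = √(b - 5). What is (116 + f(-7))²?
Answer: 13444 + 464*I*√3 ≈ 13444.0 + 803.67*I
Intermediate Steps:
f(b) = √(-5 + b)
(116 + f(-7))² = (116 + √(-5 - 7))² = (116 + √(-12))² = (116 + 2*I*√3)²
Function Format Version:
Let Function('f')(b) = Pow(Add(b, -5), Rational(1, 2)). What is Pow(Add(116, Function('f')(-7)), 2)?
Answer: Add(13444, Mul(464, I, Pow(3, Rational(1, 2)))) ≈ Add(13444., Mul(803.67, I))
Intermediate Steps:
Function('f')(b) = Pow(Add(-5, b), Rational(1, 2))
Pow(Add(116, Function('f')(-7)), 2) = Pow(Add(116, Pow(Add(-5, -7), Rational(1, 2))), 2) = Pow(Add(116, Pow(-12, Rational(1, 2))), 2) = Pow(Add(116, Mul(2, I, Pow(3, Rational(1, 2)))), 2)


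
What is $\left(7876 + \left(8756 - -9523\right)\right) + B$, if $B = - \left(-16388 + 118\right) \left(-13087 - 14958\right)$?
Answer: $-456265995$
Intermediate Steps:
$B = -456292150$ ($B = - \left(-16270\right) \left(-28045\right) = \left(-1\right) 456292150 = -456292150$)
$\left(7876 + \left(8756 - -9523\right)\right) + B = \left(7876 + \left(8756 - -9523\right)\right) - 456292150 = \left(7876 + \left(8756 + 9523\right)\right) - 456292150 = \left(7876 + 18279\right) - 456292150 = 26155 - 456292150 = -456265995$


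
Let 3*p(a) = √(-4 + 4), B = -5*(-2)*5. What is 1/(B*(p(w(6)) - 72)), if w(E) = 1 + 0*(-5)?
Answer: -1/3600 ≈ -0.00027778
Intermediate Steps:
B = 50 (B = 10*5 = 50)
w(E) = 1 (w(E) = 1 + 0 = 1)
p(a) = 0 (p(a) = √(-4 + 4)/3 = √0/3 = (⅓)*0 = 0)
1/(B*(p(w(6)) - 72)) = 1/(50*(0 - 72)) = 1/(50*(-72)) = 1/(-3600) = -1/3600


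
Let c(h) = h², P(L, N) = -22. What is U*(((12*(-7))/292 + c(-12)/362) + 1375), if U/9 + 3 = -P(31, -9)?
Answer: 3106955430/13213 ≈ 2.3514e+5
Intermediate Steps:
U = 171 (U = -27 + 9*(-1*(-22)) = -27 + 9*22 = -27 + 198 = 171)
U*(((12*(-7))/292 + c(-12)/362) + 1375) = 171*(((12*(-7))/292 + (-12)²/362) + 1375) = 171*((-84*1/292 + 144*(1/362)) + 1375) = 171*((-21/73 + 72/181) + 1375) = 171*(1455/13213 + 1375) = 171*(18169330/13213) = 3106955430/13213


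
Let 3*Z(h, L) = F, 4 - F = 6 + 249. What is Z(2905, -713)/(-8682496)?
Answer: 251/26047488 ≈ 9.6362e-6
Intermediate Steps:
F = -251 (F = 4 - (6 + 249) = 4 - 1*255 = 4 - 255 = -251)
Z(h, L) = -251/3 (Z(h, L) = (⅓)*(-251) = -251/3)
Z(2905, -713)/(-8682496) = -251/3/(-8682496) = -251/3*(-1/8682496) = 251/26047488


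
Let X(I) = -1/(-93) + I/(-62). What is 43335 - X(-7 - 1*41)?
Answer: 4030082/93 ≈ 43334.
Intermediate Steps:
X(I) = 1/93 - I/62 (X(I) = -1*(-1/93) + I*(-1/62) = 1/93 - I/62)
43335 - X(-7 - 1*41) = 43335 - (1/93 - (-7 - 1*41)/62) = 43335 - (1/93 - (-7 - 41)/62) = 43335 - (1/93 - 1/62*(-48)) = 43335 - (1/93 + 24/31) = 43335 - 1*73/93 = 43335 - 73/93 = 4030082/93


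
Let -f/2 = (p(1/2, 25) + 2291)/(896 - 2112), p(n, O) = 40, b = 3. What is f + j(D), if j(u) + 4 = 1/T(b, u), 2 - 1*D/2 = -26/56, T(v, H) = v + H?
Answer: -2699/67488 ≈ -0.039992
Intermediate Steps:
T(v, H) = H + v
D = 69/14 (D = 4 - (-52)/56 = 4 - 2*(-13/28) = 4 + 13/14 = 69/14 ≈ 4.9286)
j(u) = -4 + 1/(3 + u) (j(u) = -4 + 1/(u + 3) = -4 + 1/(3 + u))
f = 2331/608 (f = -2*(40 + 2291)/(896 - 2112) = -4662/(-1216) = -4662*(-1)/1216 = -2*(-2331/1216) = 2331/608 ≈ 3.8339)
f + j(D) = 2331/608 + (-11 - 4*69/14)/(3 + 69/14) = 2331/608 + (-11 - 138/7)/(111/14) = 2331/608 + (14/111)*(-215/7) = 2331/608 - 430/111 = -2699/67488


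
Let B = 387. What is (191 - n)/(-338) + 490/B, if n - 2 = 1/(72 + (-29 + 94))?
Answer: 6334868/8960211 ≈ 0.70700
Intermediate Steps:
n = 275/137 (n = 2 + 1/(72 + (-29 + 94)) = 2 + 1/(72 + 65) = 2 + 1/137 = 275/137 ≈ 2.0073)
(191 - n)/(-338) + 490/B = (191 - 1*275/137)/(-338) + 490/387 = (191 - 275/137)*(-1/338) + 490*(1/387) = (25892/137)*(-1/338) + 490/387 = -12946/23153 + 490/387 = 6334868/8960211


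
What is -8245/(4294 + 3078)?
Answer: -85/76 ≈ -1.1184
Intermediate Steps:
-8245/(4294 + 3078) = -8245/7372 = -8245*1/7372 = -85/76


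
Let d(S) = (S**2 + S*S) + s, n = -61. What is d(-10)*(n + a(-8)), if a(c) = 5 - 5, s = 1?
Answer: -12261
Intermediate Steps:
a(c) = 0
d(S) = 1 + 2*S**2 (d(S) = (S**2 + S*S) + 1 = (S**2 + S**2) + 1 = 2*S**2 + 1 = 1 + 2*S**2)
d(-10)*(n + a(-8)) = (1 + 2*(-10)**2)*(-61 + 0) = (1 + 2*100)*(-61) = (1 + 200)*(-61) = 201*(-61) = -12261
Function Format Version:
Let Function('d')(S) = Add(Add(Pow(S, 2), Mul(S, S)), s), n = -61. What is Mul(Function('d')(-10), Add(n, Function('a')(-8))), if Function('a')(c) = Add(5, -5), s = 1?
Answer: -12261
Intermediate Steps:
Function('a')(c) = 0
Function('d')(S) = Add(1, Mul(2, Pow(S, 2))) (Function('d')(S) = Add(Add(Pow(S, 2), Mul(S, S)), 1) = Add(Add(Pow(S, 2), Pow(S, 2)), 1) = Add(Mul(2, Pow(S, 2)), 1) = Add(1, Mul(2, Pow(S, 2))))
Mul(Function('d')(-10), Add(n, Function('a')(-8))) = Mul(Add(1, Mul(2, Pow(-10, 2))), Add(-61, 0)) = Mul(Add(1, Mul(2, 100)), -61) = Mul(Add(1, 200), -61) = Mul(201, -61) = -12261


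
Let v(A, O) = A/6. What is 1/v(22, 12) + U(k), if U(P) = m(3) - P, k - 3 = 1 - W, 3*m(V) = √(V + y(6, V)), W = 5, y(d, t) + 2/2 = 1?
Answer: 14/11 + √3/3 ≈ 1.8501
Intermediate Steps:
v(A, O) = A/6 (v(A, O) = A*(⅙) = A/6)
y(d, t) = 0 (y(d, t) = -1 + 1 = 0)
m(V) = √V/3 (m(V) = √(V + 0)/3 = √V/3)
k = -1 (k = 3 + (1 - 1*5) = 3 + (1 - 5) = 3 - 4 = -1)
U(P) = -P + √3/3 (U(P) = √3/3 - P = -P + √3/3)
1/v(22, 12) + U(k) = 1/((⅙)*22) + (-1*(-1) + √3/3) = 1/(11/3) + (1 + √3/3) = 3/11 + (1 + √3/3) = 14/11 + √3/3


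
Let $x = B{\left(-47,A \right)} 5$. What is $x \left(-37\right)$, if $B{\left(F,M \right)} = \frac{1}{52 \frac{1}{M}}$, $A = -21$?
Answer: $\frac{3885}{52} \approx 74.712$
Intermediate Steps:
$B{\left(F,M \right)} = \frac{M}{52}$
$x = - \frac{105}{52}$ ($x = \frac{1}{52} \left(-21\right) 5 = \left(- \frac{21}{52}\right) 5 = - \frac{105}{52} \approx -2.0192$)
$x \left(-37\right) = \left(- \frac{105}{52}\right) \left(-37\right) = \frac{3885}{52}$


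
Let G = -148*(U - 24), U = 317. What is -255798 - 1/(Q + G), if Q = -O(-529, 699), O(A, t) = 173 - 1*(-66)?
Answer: -11153560193/43603 ≈ -2.5580e+5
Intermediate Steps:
O(A, t) = 239 (O(A, t) = 173 + 66 = 239)
Q = -239 (Q = -1*239 = -239)
G = -43364 (G = -148*(317 - 24) = -148*293 = -43364)
-255798 - 1/(Q + G) = -255798 - 1/(-239 - 43364) = -255798 - 1/(-43603) = -255798 - 1*(-1/43603) = -255798 + 1/43603 = -11153560193/43603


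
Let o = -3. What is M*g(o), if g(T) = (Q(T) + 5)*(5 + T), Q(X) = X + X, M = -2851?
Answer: 5702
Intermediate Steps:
Q(X) = 2*X
g(T) = (5 + T)*(5 + 2*T) (g(T) = (2*T + 5)*(5 + T) = (5 + 2*T)*(5 + T) = (5 + T)*(5 + 2*T))
M*g(o) = -2851*(25 + 2*(-3)**2 + 15*(-3)) = -2851*(25 + 2*9 - 45) = -2851*(25 + 18 - 45) = -2851*(-2) = 5702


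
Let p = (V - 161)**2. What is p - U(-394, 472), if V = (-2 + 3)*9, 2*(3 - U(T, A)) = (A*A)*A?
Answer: 52600125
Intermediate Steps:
U(T, A) = 3 - A**3/2 (U(T, A) = 3 - A*A*A/2 = 3 - A**2*A/2 = 3 - A**3/2)
V = 9 (V = 1*9 = 9)
p = 23104 (p = (9 - 161)**2 = (-152)**2 = 23104)
p - U(-394, 472) = 23104 - (3 - 1/2*472**3) = 23104 - (3 - 1/2*105154048) = 23104 - (3 - 52577024) = 23104 - 1*(-52577021) = 23104 + 52577021 = 52600125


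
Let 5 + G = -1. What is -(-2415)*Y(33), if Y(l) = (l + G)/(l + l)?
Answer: 21735/22 ≈ 987.95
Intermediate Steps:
G = -6 (G = -5 - 1 = -6)
Y(l) = (-6 + l)/(2*l) (Y(l) = (l - 6)/(l + l) = (-6 + l)/((2*l)) = (-6 + l)*(1/(2*l)) = (-6 + l)/(2*l))
-(-2415)*Y(33) = -(-2415)*(½)*(-6 + 33)/33 = -(-2415)*(½)*(1/33)*27 = -(-2415)*9/22 = -2415*(-9/22) = 21735/22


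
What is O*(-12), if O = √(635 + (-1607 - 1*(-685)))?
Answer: -12*I*√287 ≈ -203.29*I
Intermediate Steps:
O = I*√287 (O = √(635 + (-1607 + 685)) = √(635 - 922) = √(-287) = I*√287 ≈ 16.941*I)
O*(-12) = (I*√287)*(-12) = -12*I*√287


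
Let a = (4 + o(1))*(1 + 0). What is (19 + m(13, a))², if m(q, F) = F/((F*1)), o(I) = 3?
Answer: 400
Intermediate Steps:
a = 7 (a = (4 + 3)*(1 + 0) = 7*1 = 7)
m(q, F) = 1 (m(q, F) = F/F = 1)
(19 + m(13, a))² = (19 + 1)² = 20² = 400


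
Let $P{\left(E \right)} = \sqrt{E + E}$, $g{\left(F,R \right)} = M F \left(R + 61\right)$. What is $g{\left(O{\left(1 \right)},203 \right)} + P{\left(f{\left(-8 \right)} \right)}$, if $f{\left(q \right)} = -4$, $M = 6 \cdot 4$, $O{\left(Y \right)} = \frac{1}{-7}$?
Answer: $- \frac{6336}{7} + 2 i \sqrt{2} \approx -905.14 + 2.8284 i$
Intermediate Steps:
$O{\left(Y \right)} = - \frac{1}{7}$
$M = 24$
$g{\left(F,R \right)} = 24 F \left(61 + R\right)$ ($g{\left(F,R \right)} = 24 F \left(R + 61\right) = 24 F \left(61 + R\right)$)
$P{\left(E \right)} = \sqrt{2} \sqrt{E}$ ($P{\left(E \right)} = \sqrt{2 E} = \sqrt{2} \sqrt{E}$)
$g{\left(O{\left(1 \right)},203 \right)} + P{\left(f{\left(-8 \right)} \right)} = 24 \left(- \frac{1}{7}\right) \left(61 + 203\right) + \sqrt{2} \sqrt{-4} = 24 \left(- \frac{1}{7}\right) 264 + \sqrt{2} \cdot 2 i = - \frac{6336}{7} + 2 i \sqrt{2}$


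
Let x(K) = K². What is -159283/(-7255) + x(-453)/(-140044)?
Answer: 20817837157/1016019220 ≈ 20.490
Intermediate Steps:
-159283/(-7255) + x(-453)/(-140044) = -159283/(-7255) + (-453)²/(-140044) = -159283*(-1/7255) + 205209*(-1/140044) = 159283/7255 - 205209/140044 = 20817837157/1016019220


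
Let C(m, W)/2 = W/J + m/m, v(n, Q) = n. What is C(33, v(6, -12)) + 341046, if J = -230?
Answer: 39220514/115 ≈ 3.4105e+5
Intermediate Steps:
C(m, W) = 2 - W/115 (C(m, W) = 2*(W/(-230) + m/m) = 2*(W*(-1/230) + 1) = 2*(-W/230 + 1) = 2*(1 - W/230) = 2 - W/115)
C(33, v(6, -12)) + 341046 = (2 - 1/115*6) + 341046 = (2 - 6/115) + 341046 = 224/115 + 341046 = 39220514/115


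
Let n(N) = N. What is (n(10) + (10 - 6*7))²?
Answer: 484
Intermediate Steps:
(n(10) + (10 - 6*7))² = (10 + (10 - 6*7))² = (10 + (10 - 42))² = (10 - 32)² = (-22)² = 484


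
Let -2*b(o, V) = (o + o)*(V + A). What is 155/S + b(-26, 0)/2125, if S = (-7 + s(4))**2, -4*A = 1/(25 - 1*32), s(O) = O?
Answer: 4611367/267750 ≈ 17.223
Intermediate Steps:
A = 1/28 (A = -1/(4*(25 - 1*32)) = -1/(4*(25 - 32)) = -1/4/(-7) = -1/4*(-1/7) = 1/28 ≈ 0.035714)
b(o, V) = -o*(1/28 + V) (b(o, V) = -(o + o)*(V + 1/28)/2 = -2*o*(1/28 + V)/2 = -o*(1/28 + V))
S = 9 (S = (-7 + 4)**2 = (-3)**2 = 9)
155/S + b(-26, 0)/2125 = 155/9 - 1*(-26)*(1/28 + 0)/2125 = 155*(1/9) - 1*(-26)*1/28*(1/2125) = 155/9 + (13/14)*(1/2125) = 155/9 + 13/29750 = 4611367/267750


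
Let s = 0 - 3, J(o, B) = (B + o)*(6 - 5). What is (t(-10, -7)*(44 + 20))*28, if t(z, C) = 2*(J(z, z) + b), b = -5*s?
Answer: -17920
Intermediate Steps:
J(o, B) = B + o (J(o, B) = (B + o)*1 = B + o)
s = -3
b = 15 (b = -5*(-3) = 15)
t(z, C) = 30 + 4*z (t(z, C) = 2*((z + z) + 15) = 2*(2*z + 15) = 2*(15 + 2*z) = 30 + 4*z)
(t(-10, -7)*(44 + 20))*28 = ((30 + 4*(-10))*(44 + 20))*28 = ((30 - 40)*64)*28 = -10*64*28 = -640*28 = -17920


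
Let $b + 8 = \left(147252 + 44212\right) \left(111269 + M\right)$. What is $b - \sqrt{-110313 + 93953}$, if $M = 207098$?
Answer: $60955819280 - 2 i \sqrt{4090} \approx 6.0956 \cdot 10^{10} - 127.91 i$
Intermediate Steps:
$b = 60955819280$ ($b = -8 + \left(147252 + 44212\right) \left(111269 + 207098\right) = -8 + 191464 \cdot 318367 = -8 + 60955819288 = 60955819280$)
$b - \sqrt{-110313 + 93953} = 60955819280 - \sqrt{-110313 + 93953} = 60955819280 - \sqrt{-16360} = 60955819280 - 2 i \sqrt{4090}$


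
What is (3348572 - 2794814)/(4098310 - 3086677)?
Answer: 184586/337211 ≈ 0.54739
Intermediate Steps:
(3348572 - 2794814)/(4098310 - 3086677) = 553758/1011633 = 553758*(1/1011633) = 184586/337211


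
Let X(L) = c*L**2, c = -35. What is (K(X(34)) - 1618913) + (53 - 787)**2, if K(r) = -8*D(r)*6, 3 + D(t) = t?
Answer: 862067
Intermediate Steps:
D(t) = -3 + t
X(L) = -35*L**2
K(r) = 144 - 48*r (K(r) = -8*(-3 + r)*6 = (24 - 8*r)*6 = 144 - 48*r)
(K(X(34)) - 1618913) + (53 - 787)**2 = ((144 - (-1680)*34**2) - 1618913) + (53 - 787)**2 = ((144 - (-1680)*1156) - 1618913) + (-734)**2 = ((144 - 48*(-40460)) - 1618913) + 538756 = ((144 + 1942080) - 1618913) + 538756 = (1942224 - 1618913) + 538756 = 323311 + 538756 = 862067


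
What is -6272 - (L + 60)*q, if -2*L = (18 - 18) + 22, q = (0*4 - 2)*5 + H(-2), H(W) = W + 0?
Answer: -5684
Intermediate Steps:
H(W) = W
q = -12 (q = (0*4 - 2)*5 - 2 = (0 - 2)*5 - 2 = -2*5 - 2 = -10 - 2 = -12)
L = -11 (L = -((18 - 18) + 22)/2 = -(0 + 22)/2 = -½*22 = -11)
-6272 - (L + 60)*q = -6272 - (-11 + 60)*(-12) = -6272 - 49*(-12) = -6272 - 1*(-588) = -6272 + 588 = -5684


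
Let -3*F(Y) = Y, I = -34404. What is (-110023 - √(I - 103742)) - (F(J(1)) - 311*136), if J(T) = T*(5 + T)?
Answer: -67725 - I*√138146 ≈ -67725.0 - 371.68*I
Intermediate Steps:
F(Y) = -Y/3
(-110023 - √(I - 103742)) - (F(J(1)) - 311*136) = (-110023 - √(-34404 - 103742)) - (-(5 + 1)/3 - 311*136) = (-110023 - √(-138146)) - (-6/3 - 42296) = (-110023 - I*√138146) - (-⅓*6 - 42296) = (-110023 - I*√138146) - (-2 - 42296) = (-110023 - I*√138146) - 1*(-42298) = (-110023 - I*√138146) + 42298 = -67725 - I*√138146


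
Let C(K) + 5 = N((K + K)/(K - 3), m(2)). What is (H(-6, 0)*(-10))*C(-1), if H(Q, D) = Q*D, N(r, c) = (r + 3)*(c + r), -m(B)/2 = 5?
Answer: 0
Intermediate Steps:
m(B) = -10 (m(B) = -2*5 = -10)
N(r, c) = (3 + r)*(c + r)
H(Q, D) = D*Q
C(K) = -35 - 14*K/(-3 + K) + 4*K²/(-3 + K)² (C(K) = -5 + (((K + K)/(K - 3))² + 3*(-10) + 3*((K + K)/(K - 3)) - 10*(K + K)/(K - 3)) = -5 + (((2*K)/(-3 + K))² - 30 + 3*((2*K)/(-3 + K)) - 10*2*K/(-3 + K)) = -5 + ((2*K/(-3 + K))² - 30 + 3*(2*K/(-3 + K)) - 20*K/(-3 + K)) = -5 + (4*K²/(-3 + K)² - 30 + 6*K/(-3 + K) - 20*K/(-3 + K)) = -5 + (-30 - 14*K/(-3 + K) + 4*K²/(-3 + K)²) = -35 - 14*K/(-3 + K) + 4*K²/(-3 + K)²)
(H(-6, 0)*(-10))*C(-1) = ((0*(-6))*(-10))*(9*(-35 - 5*(-1)² + 28*(-1))/(9 + (-1)² - 6*(-1))) = (0*(-10))*(9*(-35 - 5*1 - 28)/(9 + 1 + 6)) = 0*(9*(-35 - 5 - 28)/16) = 0*(9*(1/16)*(-68)) = 0*(-153/4) = 0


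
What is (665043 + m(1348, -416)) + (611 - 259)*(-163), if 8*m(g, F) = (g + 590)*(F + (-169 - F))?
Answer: 2266907/4 ≈ 5.6673e+5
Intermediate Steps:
m(g, F) = -49855/4 - 169*g/8 (m(g, F) = ((g + 590)*(F + (-169 - F)))/8 = ((590 + g)*(-169))/8 = (-99710 - 169*g)/8 = -49855/4 - 169*g/8)
(665043 + m(1348, -416)) + (611 - 259)*(-163) = (665043 + (-49855/4 - 169/8*1348)) + (611 - 259)*(-163) = (665043 + (-49855/4 - 56953/2)) + 352*(-163) = (665043 - 163761/4) - 57376 = 2496411/4 - 57376 = 2266907/4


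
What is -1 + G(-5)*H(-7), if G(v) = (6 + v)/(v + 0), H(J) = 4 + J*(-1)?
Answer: -16/5 ≈ -3.2000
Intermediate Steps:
H(J) = 4 - J
G(v) = (6 + v)/v
-1 + G(-5)*H(-7) = -1 + ((6 - 5)/(-5))*(4 - 1*(-7)) = -1 + (-⅕*1)*(4 + 7) = -1 - ⅕*11 = -1 - 11/5 = -16/5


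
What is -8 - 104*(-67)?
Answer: 6960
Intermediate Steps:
-8 - 104*(-67) = -8 + 6968 = 6960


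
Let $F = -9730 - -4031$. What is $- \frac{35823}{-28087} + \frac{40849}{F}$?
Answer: $- \frac{943170586}{160067813} \approx -5.8923$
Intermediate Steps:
$F = -5699$ ($F = -9730 + 4031 = -5699$)
$- \frac{35823}{-28087} + \frac{40849}{F} = - \frac{35823}{-28087} + \frac{40849}{-5699} = \left(-35823\right) \left(- \frac{1}{28087}\right) + 40849 \left(- \frac{1}{5699}\right) = \frac{35823}{28087} - \frac{40849}{5699} = - \frac{943170586}{160067813}$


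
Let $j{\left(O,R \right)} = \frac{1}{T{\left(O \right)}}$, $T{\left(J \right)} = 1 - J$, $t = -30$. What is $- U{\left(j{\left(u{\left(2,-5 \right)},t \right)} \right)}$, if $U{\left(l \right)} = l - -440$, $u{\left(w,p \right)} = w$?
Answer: $-439$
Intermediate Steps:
$j{\left(O,R \right)} = \frac{1}{1 - O}$
$U{\left(l \right)} = 440 + l$ ($U{\left(l \right)} = l + 440 = 440 + l$)
$- U{\left(j{\left(u{\left(2,-5 \right)},t \right)} \right)} = - (440 - \frac{1}{-1 + 2}) = - (440 - 1^{-1}) = - (440 - 1) = \left(-1\right) 439 = -439$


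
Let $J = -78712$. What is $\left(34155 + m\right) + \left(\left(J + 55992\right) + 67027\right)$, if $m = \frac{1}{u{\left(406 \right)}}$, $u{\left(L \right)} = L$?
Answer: $\frac{31855573}{406} \approx 78462.0$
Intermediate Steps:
$m = \frac{1}{406} \approx 0.0024631$
$\left(34155 + m\right) + \left(\left(J + 55992\right) + 67027\right) = \left(34155 + \frac{1}{406}\right) + \left(\left(-78712 + 55992\right) + 67027\right) = \frac{13866931}{406} + \left(-22720 + 67027\right) = \frac{13866931}{406} + 44307 = \frac{31855573}{406}$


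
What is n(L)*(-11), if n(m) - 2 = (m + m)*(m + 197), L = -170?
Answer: 100958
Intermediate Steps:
n(m) = 2 + 2*m*(197 + m) (n(m) = 2 + (m + m)*(m + 197) = 2 + (2*m)*(197 + m) = 2 + 2*m*(197 + m))
n(L)*(-11) = (2 + 2*(-170)² + 394*(-170))*(-11) = (2 + 2*28900 - 66980)*(-11) = (2 + 57800 - 66980)*(-11) = -9178*(-11) = 100958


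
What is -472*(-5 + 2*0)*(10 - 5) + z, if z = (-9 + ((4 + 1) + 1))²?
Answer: 11809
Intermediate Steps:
z = 9 (z = (-9 + (5 + 1))² = (-9 + 6)² = (-3)² = 9)
-472*(-5 + 2*0)*(10 - 5) + z = -472*(-5 + 2*0)*(10 - 5) + 9 = -472*(-5 + 0)*5 + 9 = -(-2360)*5 + 9 = -472*(-25) + 9 = 11800 + 9 = 11809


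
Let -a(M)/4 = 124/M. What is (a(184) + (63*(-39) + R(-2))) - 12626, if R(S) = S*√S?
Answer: -346971/23 - 2*I*√2 ≈ -15086.0 - 2.8284*I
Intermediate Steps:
R(S) = S^(3/2)
a(M) = -496/M
(a(184) + (63*(-39) + R(-2))) - 12626 = (-496/184 + (63*(-39) + (-2)^(3/2))) - 12626 = (-496*1/184 + (-2457 - 2*I*√2)) - 12626 = (-62/23 + (-2457 - 2*I*√2)) - 12626 = (-56573/23 - 2*I*√2) - 12626 = -346971/23 - 2*I*√2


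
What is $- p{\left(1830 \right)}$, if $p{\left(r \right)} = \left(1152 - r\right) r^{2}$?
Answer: $2270554200$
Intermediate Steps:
$p{\left(r \right)} = r^{2} \left(1152 - r\right)$
$- p{\left(1830 \right)} = - 1830^{2} \left(1152 - 1830\right) = - 3348900 \left(1152 - 1830\right) = - 3348900 \left(-678\right) = \left(-1\right) \left(-2270554200\right) = 2270554200$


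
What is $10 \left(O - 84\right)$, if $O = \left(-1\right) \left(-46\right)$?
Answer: $-380$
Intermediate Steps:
$O = 46$
$10 \left(O - 84\right) = 10 \left(46 - 84\right) = 10 \left(-38\right) = -380$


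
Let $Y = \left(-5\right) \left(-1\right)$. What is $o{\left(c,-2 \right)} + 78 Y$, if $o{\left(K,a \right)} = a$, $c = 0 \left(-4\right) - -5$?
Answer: $388$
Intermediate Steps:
$c = 5$ ($c = 0 + 5 = 5$)
$Y = 5$
$o{\left(c,-2 \right)} + 78 Y = -2 + 78 \cdot 5 = -2 + 390 = 388$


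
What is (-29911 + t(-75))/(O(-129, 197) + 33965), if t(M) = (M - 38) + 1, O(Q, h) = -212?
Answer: -30023/33753 ≈ -0.88949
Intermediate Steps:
t(M) = -37 + M (t(M) = (-38 + M) + 1 = -37 + M)
(-29911 + t(-75))/(O(-129, 197) + 33965) = (-29911 + (-37 - 75))/(-212 + 33965) = (-29911 - 112)/33753 = -30023*1/33753 = -30023/33753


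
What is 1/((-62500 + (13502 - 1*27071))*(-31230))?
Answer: 1/2375634870 ≈ 4.2094e-10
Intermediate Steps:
1/((-62500 + (13502 - 1*27071))*(-31230)) = -1/31230/(-62500 + (13502 - 27071)) = -1/31230/(-62500 - 13569) = -1/31230/(-76069) = -1/76069*(-1/31230) = 1/2375634870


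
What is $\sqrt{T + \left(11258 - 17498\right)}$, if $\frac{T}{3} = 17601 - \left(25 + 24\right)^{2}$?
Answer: $8 \sqrt{615} \approx 198.39$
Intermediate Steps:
$T = 45600$ ($T = 3 \left(17601 - \left(25 + 24\right)^{2}\right) = 3 \left(17601 - 49^{2}\right) = 3 \left(17601 - 2401\right) = 3 \cdot 15200 = 45600$)
$\sqrt{T + \left(11258 - 17498\right)} = \sqrt{45600 + \left(11258 - 17498\right)} = \sqrt{45600 - 6240} = \sqrt{39360} = 8 \sqrt{615}$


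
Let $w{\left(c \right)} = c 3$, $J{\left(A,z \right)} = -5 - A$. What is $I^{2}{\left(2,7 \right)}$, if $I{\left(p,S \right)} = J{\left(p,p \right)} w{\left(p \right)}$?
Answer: $1764$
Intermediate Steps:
$w{\left(c \right)} = 3 c$
$I{\left(p,S \right)} = 3 p \left(-5 - p\right)$ ($I{\left(p,S \right)} = \left(-5 - p\right) 3 p = 3 p \left(-5 - p\right)$)
$I^{2}{\left(2,7 \right)} = \left(\left(-3\right) 2 \left(5 + 2\right)\right)^{2} = \left(\left(-3\right) 2 \cdot 7\right)^{2} = \left(-42\right)^{2} = 1764$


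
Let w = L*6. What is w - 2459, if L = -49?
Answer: -2753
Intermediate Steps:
w = -294 (w = -49*6 = -294)
w - 2459 = -294 - 2459 = -2753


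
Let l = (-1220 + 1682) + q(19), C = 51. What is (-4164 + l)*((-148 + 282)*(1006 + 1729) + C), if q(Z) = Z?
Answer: -1349970503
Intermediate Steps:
l = 481 (l = (-1220 + 1682) + 19 = 462 + 19 = 481)
(-4164 + l)*((-148 + 282)*(1006 + 1729) + C) = (-4164 + 481)*((-148 + 282)*(1006 + 1729) + 51) = -3683*(134*2735 + 51) = -3683*(366490 + 51) = -3683*366541 = -1349970503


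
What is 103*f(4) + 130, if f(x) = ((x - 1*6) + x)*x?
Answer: 954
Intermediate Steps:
f(x) = x*(-6 + 2*x) (f(x) = ((x - 6) + x)*x = ((-6 + x) + x)*x = (-6 + 2*x)*x = x*(-6 + 2*x))
103*f(4) + 130 = 103*(2*4*(-3 + 4)) + 130 = 103*(2*4*1) + 130 = 103*8 + 130 = 824 + 130 = 954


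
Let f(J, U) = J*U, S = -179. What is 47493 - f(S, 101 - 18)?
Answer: 62350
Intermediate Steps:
47493 - f(S, 101 - 18) = 47493 - (-179)*(101 - 18) = 47493 - (-179)*83 = 47493 - 1*(-14857) = 47493 + 14857 = 62350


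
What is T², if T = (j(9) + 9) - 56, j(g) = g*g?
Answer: 1156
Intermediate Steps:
j(g) = g²
T = 34 (T = (9² + 9) - 56 = (81 + 9) - 56 = 90 - 56 = 34)
T² = 34² = 1156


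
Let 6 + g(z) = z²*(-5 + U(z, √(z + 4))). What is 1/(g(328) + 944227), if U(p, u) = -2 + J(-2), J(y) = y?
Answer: -1/24035 ≈ -4.1606e-5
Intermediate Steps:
U(p, u) = -4 (U(p, u) = -2 - 2 = -4)
g(z) = -6 - 9*z² (g(z) = -6 + z²*(-5 - 4) = -6 + z²*(-9) = -6 - 9*z²)
1/(g(328) + 944227) = 1/((-6 - 9*328²) + 944227) = 1/((-6 - 9*107584) + 944227) = 1/((-6 - 968256) + 944227) = 1/(-968262 + 944227) = 1/(-24035) = -1/24035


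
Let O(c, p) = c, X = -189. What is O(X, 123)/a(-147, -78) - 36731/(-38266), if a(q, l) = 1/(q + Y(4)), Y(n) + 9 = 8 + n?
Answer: 1041484187/38266 ≈ 27217.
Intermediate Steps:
Y(n) = -1 + n (Y(n) = -9 + (8 + n) = -1 + n)
a(q, l) = 1/(3 + q) (a(q, l) = 1/(q + (-1 + 4)) = 1/(q + 3) = 1/(3 + q))
O(X, 123)/a(-147, -78) - 36731/(-38266) = -189/(1/(3 - 147)) - 36731/(-38266) = -189/(1/(-144)) - 36731*(-1/38266) = -189/(-1/144) + 36731/38266 = -189*(-144) + 36731/38266 = 27216 + 36731/38266 = 1041484187/38266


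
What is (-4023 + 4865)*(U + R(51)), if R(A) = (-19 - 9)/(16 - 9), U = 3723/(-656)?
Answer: -2672087/328 ≈ -8146.6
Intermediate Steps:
U = -3723/656 (U = 3723*(-1/656) = -3723/656 ≈ -5.6753)
R(A) = -4 (R(A) = -28/7 = -28*1/7 = -4)
(-4023 + 4865)*(U + R(51)) = (-4023 + 4865)*(-3723/656 - 4) = 842*(-6347/656) = -2672087/328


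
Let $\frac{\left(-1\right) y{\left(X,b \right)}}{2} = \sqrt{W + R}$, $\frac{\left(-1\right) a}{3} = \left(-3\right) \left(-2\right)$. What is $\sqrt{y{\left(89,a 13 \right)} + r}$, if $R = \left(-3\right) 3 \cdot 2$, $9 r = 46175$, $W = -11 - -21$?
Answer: $\frac{\sqrt{46175 - 36 i \sqrt{2}}}{3} \approx 71.628 - 0.039488 i$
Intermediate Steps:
$W = 10$ ($W = -11 + 21 = 10$)
$r = \frac{46175}{9}$ ($r = \frac{1}{9} \cdot 46175 = \frac{46175}{9} \approx 5130.6$)
$R = -18$ ($R = \left(-9\right) 2 = -18$)
$a = -18$ ($a = - 3 \left(\left(-3\right) \left(-2\right)\right) = \left(-3\right) 6 = -18$)
$y{\left(X,b \right)} = - 4 i \sqrt{2}$ ($y{\left(X,b \right)} = - 2 \sqrt{10 - 18} = - 2 \sqrt{-8} = - 2 \cdot 2 i \sqrt{2} = - 4 i \sqrt{2}$)
$\sqrt{y{\left(89,a 13 \right)} + r} = \sqrt{- 4 i \sqrt{2} + \frac{46175}{9}} = \sqrt{\frac{46175}{9} - 4 i \sqrt{2}}$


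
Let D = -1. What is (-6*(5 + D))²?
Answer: 576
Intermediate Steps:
(-6*(5 + D))² = (-6*(5 - 1))² = (-6*4)² = (-24)² = 576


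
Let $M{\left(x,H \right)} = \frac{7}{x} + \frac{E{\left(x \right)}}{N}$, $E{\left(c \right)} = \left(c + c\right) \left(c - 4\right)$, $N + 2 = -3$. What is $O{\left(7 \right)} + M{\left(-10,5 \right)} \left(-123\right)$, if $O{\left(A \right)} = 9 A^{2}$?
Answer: $\frac{74151}{10} \approx 7415.1$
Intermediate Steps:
$N = -5$ ($N = -2 - 3 = -5$)
$E{\left(c \right)} = 2 c \left(-4 + c\right)$
$M{\left(x,H \right)} = \frac{7}{x} - \frac{2 x \left(-4 + x\right)}{5}$ ($M{\left(x,H \right)} = \frac{7}{x} + \frac{2 x \left(-4 + x\right)}{-5} = \frac{7}{x} + 2 x \left(-4 + x\right) \left(- \frac{1}{5}\right) = \frac{7}{x} - \frac{2 x \left(-4 + x\right)}{5}$)
$O{\left(7 \right)} + M{\left(-10,5 \right)} \left(-123\right) = 9 \cdot 7^{2} + \frac{35 + 2 \left(-10\right)^{2} \left(4 - -10\right)}{5 \left(-10\right)} \left(-123\right) = 9 \cdot 49 + \frac{1}{5} \left(- \frac{1}{10}\right) \left(35 + 2 \cdot 100 \left(4 + 10\right)\right) \left(-123\right) = 441 + \frac{1}{5} \left(- \frac{1}{10}\right) \left(35 + 2 \cdot 100 \cdot 14\right) \left(-123\right) = 441 + \frac{1}{5} \left(- \frac{1}{10}\right) \left(35 + 2800\right) \left(-123\right) = 441 + \frac{1}{5} \left(- \frac{1}{10}\right) 2835 \left(-123\right) = 441 - - \frac{69741}{10} = 441 + \frac{69741}{10} = \frac{74151}{10}$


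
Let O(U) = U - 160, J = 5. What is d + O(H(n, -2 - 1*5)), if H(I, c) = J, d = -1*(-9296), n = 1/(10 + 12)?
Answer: 9141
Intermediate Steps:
n = 1/22 ≈ 0.045455
d = 9296
H(I, c) = 5
O(U) = -160 + U
d + O(H(n, -2 - 1*5)) = 9296 + (-160 + 5) = 9296 - 155 = 9141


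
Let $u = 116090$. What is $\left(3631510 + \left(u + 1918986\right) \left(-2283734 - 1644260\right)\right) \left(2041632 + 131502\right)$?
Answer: $-17371517480951810556$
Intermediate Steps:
$\left(3631510 + \left(u + 1918986\right) \left(-2283734 - 1644260\right)\right) \left(2041632 + 131502\right) = \left(3631510 + \left(116090 + 1918986\right) \left(-2283734 - 1644260\right)\right) \left(2041632 + 131502\right) = \left(3631510 + 2035076 \left(-3927994\right)\right) 2173134 = \left(3631510 - 7993766317544\right) 2173134 = \left(-7993762686034\right) 2173134 = -17371517480951810556$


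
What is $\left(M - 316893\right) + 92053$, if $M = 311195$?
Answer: $86355$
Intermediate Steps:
$\left(M - 316893\right) + 92053 = \left(311195 - 316893\right) + 92053 = -5698 + 92053 = 86355$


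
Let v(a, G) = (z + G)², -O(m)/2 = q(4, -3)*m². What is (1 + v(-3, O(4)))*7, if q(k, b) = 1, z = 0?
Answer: 7175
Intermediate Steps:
O(m) = -2*m²
v(a, G) = G² (v(a, G) = (0 + G)² = G²)
(1 + v(-3, O(4)))*7 = (1 + (-2*4²)²)*7 = (1 + (-2*16)²)*7 = (1 + (-32)²)*7 = (1 + 1024)*7 = 1025*7 = 7175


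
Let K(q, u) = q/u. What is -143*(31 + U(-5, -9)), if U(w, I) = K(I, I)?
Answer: -4576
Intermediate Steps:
U(w, I) = 1 (U(w, I) = I/I = 1)
-143*(31 + U(-5, -9)) = -143*(31 + 1) = -143*32 = -4576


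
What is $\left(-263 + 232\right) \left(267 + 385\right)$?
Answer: $-20212$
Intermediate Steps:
$\left(-263 + 232\right) \left(267 + 385\right) = \left(-31\right) 652 = -20212$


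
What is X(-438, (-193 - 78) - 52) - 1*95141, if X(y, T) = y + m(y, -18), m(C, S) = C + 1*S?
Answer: -96035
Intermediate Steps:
m(C, S) = C + S
X(y, T) = -18 + 2*y (X(y, T) = y + (y - 18) = y + (-18 + y) = -18 + 2*y)
X(-438, (-193 - 78) - 52) - 1*95141 = (-18 + 2*(-438)) - 1*95141 = (-18 - 876) - 95141 = -894 - 95141 = -96035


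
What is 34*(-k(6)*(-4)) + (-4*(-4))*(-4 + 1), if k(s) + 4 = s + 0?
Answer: 224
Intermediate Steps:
k(s) = -4 + s (k(s) = -4 + (s + 0) = -4 + s)
34*(-k(6)*(-4)) + (-4*(-4))*(-4 + 1) = 34*(-(-4 + 6)*(-4)) + (-4*(-4))*(-4 + 1) = 34*(-1*2*(-4)) + 16*(-3) = 34*(-2*(-4)) - 48 = 34*8 - 48 = 272 - 48 = 224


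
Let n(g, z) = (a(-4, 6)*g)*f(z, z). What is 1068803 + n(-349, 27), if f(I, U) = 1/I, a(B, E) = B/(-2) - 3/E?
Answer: 19238105/18 ≈ 1.0688e+6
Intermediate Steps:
a(B, E) = -3/E - B/2 (a(B, E) = B*(-1/2) - 3/E = -B/2 - 3/E = -3/E - B/2)
n(g, z) = 3*g/(2*z) (n(g, z) = ((-3/6 - 1/2*(-4))*g)/z = ((-3*1/6 + 2)*g)/z = ((-1/2 + 2)*g)/z = (3*g/2)/z = 3*g/(2*z))
1068803 + n(-349, 27) = 1068803 + (3/2)*(-349)/27 = 1068803 + (3/2)*(-349)*(1/27) = 1068803 - 349/18 = 19238105/18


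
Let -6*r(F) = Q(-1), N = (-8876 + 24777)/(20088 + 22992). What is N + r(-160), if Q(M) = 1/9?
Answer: 135929/387720 ≈ 0.35059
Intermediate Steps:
N = 15901/43080 ≈ 0.36910
Q(M) = ⅑
r(F) = -1/54 (r(F) = -⅙*⅑ = -1/54)
N + r(-160) = 15901/43080 - 1/54 = 135929/387720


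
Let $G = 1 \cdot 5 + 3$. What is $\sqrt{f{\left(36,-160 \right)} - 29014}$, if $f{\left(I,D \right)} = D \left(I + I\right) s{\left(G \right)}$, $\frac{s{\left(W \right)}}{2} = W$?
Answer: $i \sqrt{213334} \approx 461.88 i$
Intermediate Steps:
$G = 8$ ($G = 5 + 3 = 8$)
$s{\left(W \right)} = 2 W$
$f{\left(I,D \right)} = 32 D I$ ($f{\left(I,D \right)} = D \left(I + I\right) 2 \cdot 8 = D 2 I 16 = 2 D I 16 = 32 D I$)
$\sqrt{f{\left(36,-160 \right)} - 29014} = \sqrt{32 \left(-160\right) 36 - 29014} = \sqrt{-184320 - 29014} = \sqrt{-213334} = i \sqrt{213334}$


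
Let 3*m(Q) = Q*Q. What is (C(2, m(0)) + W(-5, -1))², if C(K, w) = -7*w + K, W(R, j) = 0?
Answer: 4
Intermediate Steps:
m(Q) = Q²/3 (m(Q) = (Q*Q)/3 = Q²/3)
C(K, w) = K - 7*w
(C(2, m(0)) + W(-5, -1))² = ((2 - 7*0²/3) + 0)² = ((2 - 7*0/3) + 0)² = ((2 - 7*0) + 0)² = ((2 + 0) + 0)² = (2 + 0)² = 2² = 4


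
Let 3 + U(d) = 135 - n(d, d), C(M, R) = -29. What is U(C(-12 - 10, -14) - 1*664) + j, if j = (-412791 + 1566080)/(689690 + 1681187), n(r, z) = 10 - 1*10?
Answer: 314109053/2370877 ≈ 132.49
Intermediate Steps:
n(r, z) = 0 (n(r, z) = 10 - 10 = 0)
U(d) = 132 (U(d) = -3 + (135 - 1*0) = -3 + (135 + 0) = -3 + 135 = 132)
j = 1153289/2370877 ≈ 0.48644
U(C(-12 - 10, -14) - 1*664) + j = 132 + 1153289/2370877 = 314109053/2370877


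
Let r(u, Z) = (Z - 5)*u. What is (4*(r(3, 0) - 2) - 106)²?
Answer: 30276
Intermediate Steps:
r(u, Z) = u*(-5 + Z) (r(u, Z) = (-5 + Z)*u = u*(-5 + Z))
(4*(r(3, 0) - 2) - 106)² = (4*(3*(-5 + 0) - 2) - 106)² = (4*(3*(-5) - 2) - 106)² = (4*(-15 - 2) - 106)² = (4*(-17) - 106)² = (-68 - 106)² = (-174)² = 30276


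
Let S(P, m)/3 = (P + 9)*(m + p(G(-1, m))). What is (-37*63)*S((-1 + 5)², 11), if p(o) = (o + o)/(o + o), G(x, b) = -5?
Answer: -2097900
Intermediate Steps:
p(o) = 1 (p(o) = (2*o)/((2*o)) = (2*o)*(1/(2*o)) = 1)
S(P, m) = 3*(1 + m)*(9 + P) (S(P, m) = 3*((P + 9)*(m + 1)) = 3*((9 + P)*(1 + m)) = 3*((1 + m)*(9 + P)) = 3*(1 + m)*(9 + P))
(-37*63)*S((-1 + 5)², 11) = (-37*63)*(27 + 3*(-1 + 5)² + 27*11 + 3*(-1 + 5)²*11) = -2331*(27 + 3*4² + 297 + 3*4²*11) = -2331*(27 + 3*16 + 297 + 3*16*11) = -2331*(27 + 48 + 297 + 528) = -2331*900 = -2097900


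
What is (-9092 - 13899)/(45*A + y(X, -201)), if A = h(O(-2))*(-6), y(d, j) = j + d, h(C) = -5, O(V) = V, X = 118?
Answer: -22991/1267 ≈ -18.146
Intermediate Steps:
y(d, j) = d + j
A = 30 (A = -5*(-6) = 30)
(-9092 - 13899)/(45*A + y(X, -201)) = (-9092 - 13899)/(45*30 + (118 - 201)) = -22991/(1350 - 83) = -22991/1267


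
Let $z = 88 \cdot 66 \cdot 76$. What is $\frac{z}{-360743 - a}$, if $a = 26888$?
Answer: $- \frac{441408}{387631} \approx -1.1387$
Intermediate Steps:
$z = 441408$ ($z = 5808 \cdot 76 = 441408$)
$\frac{z}{-360743 - a} = \frac{441408}{-360743 - 26888} = \frac{441408}{-387631} = 441408 \left(- \frac{1}{387631}\right) = - \frac{441408}{387631}$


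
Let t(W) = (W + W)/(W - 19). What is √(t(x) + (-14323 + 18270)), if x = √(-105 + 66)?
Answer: √((74993 - 3949*I*√39)/(19 - I*√39)) ≈ 62.827 - 0.0047*I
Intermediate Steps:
x = I*√39 (x = √(-39) = I*√39 ≈ 6.245*I)
t(W) = 2*W/(-19 + W) (t(W) = (2*W)/(-19 + W) = 2*W/(-19 + W))
√(t(x) + (-14323 + 18270)) = √(2*(I*√39)/(-19 + I*√39) + (-14323 + 18270)) = √(2*I*√39/(-19 + I*√39) + 3947) = √(3947 + 2*I*√39/(-19 + I*√39))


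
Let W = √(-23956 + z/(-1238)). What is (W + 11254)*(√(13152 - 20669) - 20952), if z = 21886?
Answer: -(20952 - I*√7517)*(6966226 + I*√9185778633)/619 ≈ -2.3581e+8 - 2.2684e+6*I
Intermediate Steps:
W = I*√9185778633/619 (W = √(-23956 + 21886/(-1238)) = √(-23956 + 21886*(-1/1238)) = √(-23956 - 10943/619) = √(-14839707/619) = I*√9185778633/619 ≈ 154.83*I)
(W + 11254)*(√(13152 - 20669) - 20952) = (I*√9185778633/619 + 11254)*(√(13152 - 20669) - 20952) = (11254 + I*√9185778633/619)*(√(-7517) - 20952) = (11254 + I*√9185778633/619)*(I*√7517 - 20952) = (11254 + I*√9185778633/619)*(-20952 + I*√7517) = (-20952 + I*√7517)*(11254 + I*√9185778633/619)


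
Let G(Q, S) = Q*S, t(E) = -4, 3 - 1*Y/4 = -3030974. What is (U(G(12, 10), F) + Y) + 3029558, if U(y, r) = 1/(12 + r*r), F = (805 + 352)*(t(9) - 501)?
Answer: 5173226016880197443/341388961237 ≈ 1.5153e+7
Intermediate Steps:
Y = 12123908 (Y = 12 - 4*(-3030974) = 12 + 12123896 = 12123908)
F = -584285 (F = (805 + 352)*(-4 - 501) = 1157*(-505) = -584285)
U(y, r) = 1/(12 + r²)
(U(G(12, 10), F) + Y) + 3029558 = (1/(12 + (-584285)²) + 12123908) + 3029558 = (1/(12 + 341388961225) + 12123908) + 3029558 = (1/341388961237 + 12123908) + 3029558 = 4138968358252954197/341388961237 + 3029558 = 5173226016880197443/341388961237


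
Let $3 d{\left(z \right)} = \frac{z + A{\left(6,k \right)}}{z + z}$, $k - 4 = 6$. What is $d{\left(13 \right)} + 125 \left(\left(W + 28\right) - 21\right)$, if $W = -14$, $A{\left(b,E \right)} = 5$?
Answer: $- \frac{11372}{13} \approx -874.77$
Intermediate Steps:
$k = 10$ ($k = 4 + 6 = 10$)
$d{\left(z \right)} = \frac{5 + z}{6 z}$ ($d{\left(z \right)} = \frac{\left(z + 5\right) \frac{1}{z + z}}{3} = \frac{\left(5 + z\right) \frac{1}{2 z}}{3} = \frac{\frac{1}{2} \frac{1}{z} \left(5 + z\right)}{3} = \frac{5 + z}{6 z}$)
$d{\left(13 \right)} + 125 \left(\left(W + 28\right) - 21\right) = \frac{5 + 13}{6 \cdot 13} + 125 \left(\left(-14 + 28\right) - 21\right) = \frac{1}{6} \cdot \frac{1}{13} \cdot 18 + 125 \left(14 - 21\right) = \frac{3}{13} + 125 \left(-7\right) = \frac{3}{13} - 875 = - \frac{11372}{13}$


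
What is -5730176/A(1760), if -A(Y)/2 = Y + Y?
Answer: 44767/55 ≈ 813.95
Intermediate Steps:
A(Y) = -4*Y (A(Y) = -2*(Y + Y) = -4*Y)
-5730176/A(1760) = -5730176/((-4*1760)) = -5730176/(-7040) = -5730176*(-1/7040) = 44767/55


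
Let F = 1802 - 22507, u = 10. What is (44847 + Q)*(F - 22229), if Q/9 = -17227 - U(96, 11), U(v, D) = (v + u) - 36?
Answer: 4758203484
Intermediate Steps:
U(v, D) = -26 + v (U(v, D) = (v + 10) - 36 = (10 + v) - 36 = -26 + v)
Q = -155673 (Q = 9*(-17227 - (-26 + 96)) = 9*(-17227 - 1*70) = 9*(-17227 - 70) = 9*(-17297) = -155673)
F = -20705
(44847 + Q)*(F - 22229) = (44847 - 155673)*(-20705 - 22229) = -110826*(-42934) = 4758203484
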